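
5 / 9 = 0.56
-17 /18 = -0.94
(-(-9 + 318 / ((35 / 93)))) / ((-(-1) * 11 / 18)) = -1367.95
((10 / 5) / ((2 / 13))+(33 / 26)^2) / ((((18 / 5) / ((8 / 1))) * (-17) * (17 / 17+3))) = -2905 / 6084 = -0.48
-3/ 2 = -1.50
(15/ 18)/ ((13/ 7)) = 35/ 78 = 0.45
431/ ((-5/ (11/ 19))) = -4741/ 95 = -49.91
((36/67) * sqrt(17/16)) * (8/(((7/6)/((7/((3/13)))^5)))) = 14263591888 * sqrt(17)/603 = 97529512.36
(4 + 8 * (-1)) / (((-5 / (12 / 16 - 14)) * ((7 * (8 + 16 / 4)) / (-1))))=53 / 420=0.13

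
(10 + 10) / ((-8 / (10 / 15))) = -5 / 3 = -1.67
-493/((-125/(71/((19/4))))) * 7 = 980084/2375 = 412.67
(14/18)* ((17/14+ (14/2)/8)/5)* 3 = 39/40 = 0.98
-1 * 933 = -933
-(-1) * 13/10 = 13/10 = 1.30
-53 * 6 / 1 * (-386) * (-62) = -7610376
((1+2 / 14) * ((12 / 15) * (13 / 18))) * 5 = 208 / 63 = 3.30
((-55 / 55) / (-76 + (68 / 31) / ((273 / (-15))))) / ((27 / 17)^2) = 815269 / 156542544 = 0.01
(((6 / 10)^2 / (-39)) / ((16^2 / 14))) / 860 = -21 / 35776000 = -0.00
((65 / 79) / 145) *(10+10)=260 / 2291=0.11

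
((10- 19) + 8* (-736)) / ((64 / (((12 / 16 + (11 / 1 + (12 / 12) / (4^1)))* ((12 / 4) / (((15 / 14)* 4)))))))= -123837 / 160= -773.98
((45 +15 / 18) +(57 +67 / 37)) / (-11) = -23231 / 2442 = -9.51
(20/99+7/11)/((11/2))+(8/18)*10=5006/1089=4.60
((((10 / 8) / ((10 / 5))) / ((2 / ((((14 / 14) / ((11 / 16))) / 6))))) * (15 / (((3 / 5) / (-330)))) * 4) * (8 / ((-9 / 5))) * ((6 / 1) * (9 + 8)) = 3400000 / 3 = 1133333.33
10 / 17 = 0.59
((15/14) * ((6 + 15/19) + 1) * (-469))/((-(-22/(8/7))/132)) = -26840.30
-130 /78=-5 /3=-1.67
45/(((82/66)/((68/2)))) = 50490/41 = 1231.46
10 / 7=1.43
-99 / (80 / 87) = -8613 / 80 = -107.66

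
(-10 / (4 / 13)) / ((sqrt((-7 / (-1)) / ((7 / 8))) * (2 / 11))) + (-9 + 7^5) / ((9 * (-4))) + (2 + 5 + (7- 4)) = -8219 / 18- 715 * sqrt(2) / 16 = -519.81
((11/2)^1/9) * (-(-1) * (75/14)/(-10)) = -55/168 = -0.33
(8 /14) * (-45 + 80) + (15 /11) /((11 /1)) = 2435 /121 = 20.12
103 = 103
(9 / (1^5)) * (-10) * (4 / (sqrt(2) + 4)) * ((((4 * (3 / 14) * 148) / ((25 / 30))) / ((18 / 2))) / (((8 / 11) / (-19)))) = 2227104 / 49 - 556776 * sqrt(2) / 49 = 29381.71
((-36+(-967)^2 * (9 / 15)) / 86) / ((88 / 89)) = 249652743 / 37840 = 6597.59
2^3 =8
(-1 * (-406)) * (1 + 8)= 3654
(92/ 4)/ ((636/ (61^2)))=85583/ 636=134.56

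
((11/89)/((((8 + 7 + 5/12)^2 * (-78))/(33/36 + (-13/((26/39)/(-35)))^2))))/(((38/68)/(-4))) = 880228448/39598325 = 22.23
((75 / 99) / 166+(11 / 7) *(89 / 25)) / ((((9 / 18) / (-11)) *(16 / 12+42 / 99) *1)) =-59040707 / 842450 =-70.08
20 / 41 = 0.49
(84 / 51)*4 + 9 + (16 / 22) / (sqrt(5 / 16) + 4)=740369 / 46937 - 32*sqrt(5) / 2761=15.75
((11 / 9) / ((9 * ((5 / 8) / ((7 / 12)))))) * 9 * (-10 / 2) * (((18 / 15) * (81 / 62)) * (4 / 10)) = -2772 / 775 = -3.58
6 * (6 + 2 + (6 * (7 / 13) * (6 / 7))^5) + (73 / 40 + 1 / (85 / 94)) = 259560988549 / 252479240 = 1028.05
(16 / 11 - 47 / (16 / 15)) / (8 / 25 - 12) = 187475 / 51392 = 3.65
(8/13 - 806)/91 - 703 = -842119/1183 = -711.85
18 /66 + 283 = 3116 /11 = 283.27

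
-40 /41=-0.98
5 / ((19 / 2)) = 10 / 19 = 0.53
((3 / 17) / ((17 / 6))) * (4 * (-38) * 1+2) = -2700 / 289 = -9.34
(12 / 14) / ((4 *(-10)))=-0.02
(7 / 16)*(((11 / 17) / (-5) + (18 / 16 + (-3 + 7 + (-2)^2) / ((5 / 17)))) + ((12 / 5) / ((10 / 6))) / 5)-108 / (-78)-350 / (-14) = 137360111 / 3536000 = 38.85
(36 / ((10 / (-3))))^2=2916 / 25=116.64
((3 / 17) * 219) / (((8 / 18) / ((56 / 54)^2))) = 14308 / 153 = 93.52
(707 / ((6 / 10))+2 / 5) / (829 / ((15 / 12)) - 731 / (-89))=1.76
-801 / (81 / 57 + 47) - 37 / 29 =-475391 / 26680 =-17.82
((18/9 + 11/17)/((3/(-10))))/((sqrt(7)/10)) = -1500 * sqrt(7)/119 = -33.35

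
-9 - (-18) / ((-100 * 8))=-3609 / 400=-9.02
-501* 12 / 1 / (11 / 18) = -108216 / 11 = -9837.82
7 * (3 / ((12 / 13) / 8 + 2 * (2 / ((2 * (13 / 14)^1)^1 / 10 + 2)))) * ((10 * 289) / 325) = 95.99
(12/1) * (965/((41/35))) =405300/41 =9885.37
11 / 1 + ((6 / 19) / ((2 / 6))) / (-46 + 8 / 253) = 1213058 / 110485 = 10.98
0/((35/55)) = 0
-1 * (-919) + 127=1046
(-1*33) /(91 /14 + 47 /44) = -484 /111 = -4.36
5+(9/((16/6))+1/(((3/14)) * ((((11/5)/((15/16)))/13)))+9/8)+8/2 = 3463/88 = 39.35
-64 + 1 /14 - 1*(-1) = -881 /14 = -62.93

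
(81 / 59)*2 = 162 / 59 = 2.75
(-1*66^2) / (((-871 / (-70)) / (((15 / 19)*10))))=-45738000 / 16549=-2763.79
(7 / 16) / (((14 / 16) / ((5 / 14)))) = 5 / 28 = 0.18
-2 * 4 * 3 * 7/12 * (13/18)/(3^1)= -91/27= -3.37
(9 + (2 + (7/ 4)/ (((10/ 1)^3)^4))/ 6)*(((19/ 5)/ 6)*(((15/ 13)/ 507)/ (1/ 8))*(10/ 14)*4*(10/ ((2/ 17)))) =3445333333333441/ 131820000000000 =26.14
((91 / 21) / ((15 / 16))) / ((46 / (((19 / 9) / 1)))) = 1976 / 9315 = 0.21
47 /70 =0.67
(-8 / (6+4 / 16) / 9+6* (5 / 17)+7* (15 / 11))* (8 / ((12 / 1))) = 939782 / 126225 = 7.45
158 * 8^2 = 10112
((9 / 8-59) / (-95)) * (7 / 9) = 3241 / 6840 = 0.47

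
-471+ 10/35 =-3295/7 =-470.71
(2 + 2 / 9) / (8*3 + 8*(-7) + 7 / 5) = -100 / 1377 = -0.07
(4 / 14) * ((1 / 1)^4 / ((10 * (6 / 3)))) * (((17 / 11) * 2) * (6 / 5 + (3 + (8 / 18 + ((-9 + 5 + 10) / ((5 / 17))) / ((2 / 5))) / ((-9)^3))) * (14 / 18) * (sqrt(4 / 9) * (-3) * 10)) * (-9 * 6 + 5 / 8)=491673847 / 3247695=151.39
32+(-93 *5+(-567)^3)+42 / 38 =-3463409203 / 19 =-182284694.89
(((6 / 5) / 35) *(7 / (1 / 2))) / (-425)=-12 / 10625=-0.00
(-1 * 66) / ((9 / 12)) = -88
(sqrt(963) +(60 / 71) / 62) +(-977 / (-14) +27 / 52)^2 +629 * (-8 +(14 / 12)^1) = 3 * sqrt(107) +563970129011 / 874871088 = 675.66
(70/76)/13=35/494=0.07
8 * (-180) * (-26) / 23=1627.83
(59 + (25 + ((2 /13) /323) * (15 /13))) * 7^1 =32097366 /54587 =588.00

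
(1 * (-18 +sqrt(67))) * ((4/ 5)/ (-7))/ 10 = 36/ 175 -2 * sqrt(67)/ 175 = 0.11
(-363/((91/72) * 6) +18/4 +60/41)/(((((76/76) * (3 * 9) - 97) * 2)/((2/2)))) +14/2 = 7625453/1044680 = 7.30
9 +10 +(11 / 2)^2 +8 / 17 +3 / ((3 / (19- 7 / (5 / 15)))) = 3245 / 68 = 47.72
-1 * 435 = -435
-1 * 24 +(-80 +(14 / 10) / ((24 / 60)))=-201 / 2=-100.50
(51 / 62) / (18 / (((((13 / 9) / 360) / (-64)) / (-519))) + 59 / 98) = 32487 / 5885083354337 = 0.00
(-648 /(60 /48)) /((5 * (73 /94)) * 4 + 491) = -121824 /119035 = -1.02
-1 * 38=-38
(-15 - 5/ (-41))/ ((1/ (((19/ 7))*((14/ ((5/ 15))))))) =-69540/ 41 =-1696.10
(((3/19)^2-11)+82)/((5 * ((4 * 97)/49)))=62818/35017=1.79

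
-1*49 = -49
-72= -72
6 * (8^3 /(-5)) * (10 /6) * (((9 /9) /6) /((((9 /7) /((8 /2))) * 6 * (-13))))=7168 /1053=6.81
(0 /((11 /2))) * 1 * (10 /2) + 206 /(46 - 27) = 206 /19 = 10.84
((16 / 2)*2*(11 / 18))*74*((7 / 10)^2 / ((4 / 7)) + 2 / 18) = 1419209 / 2025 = 700.84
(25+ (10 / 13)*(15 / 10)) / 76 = 85 / 247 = 0.34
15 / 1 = 15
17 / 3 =5.67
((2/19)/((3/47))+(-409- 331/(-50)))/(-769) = 1142083/2191650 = 0.52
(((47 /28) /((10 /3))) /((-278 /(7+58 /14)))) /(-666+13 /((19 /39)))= 34827 /1103109560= 0.00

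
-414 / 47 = -8.81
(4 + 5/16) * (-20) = -86.25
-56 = -56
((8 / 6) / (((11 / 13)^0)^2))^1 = 4 / 3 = 1.33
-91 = -91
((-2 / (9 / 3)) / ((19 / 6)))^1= -4 / 19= -0.21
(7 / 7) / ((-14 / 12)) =-6 / 7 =-0.86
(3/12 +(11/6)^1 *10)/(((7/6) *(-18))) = -223/252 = -0.88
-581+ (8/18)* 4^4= -4205/9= -467.22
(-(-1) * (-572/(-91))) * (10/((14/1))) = 220/49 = 4.49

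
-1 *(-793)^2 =-628849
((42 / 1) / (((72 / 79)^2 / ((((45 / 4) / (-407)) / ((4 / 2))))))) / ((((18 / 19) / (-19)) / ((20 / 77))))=56325025 / 15472512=3.64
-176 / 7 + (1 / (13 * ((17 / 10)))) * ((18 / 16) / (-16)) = -2489659 / 99008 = -25.15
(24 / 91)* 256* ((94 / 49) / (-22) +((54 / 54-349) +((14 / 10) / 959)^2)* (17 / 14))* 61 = -40062743411715072 / 23015017025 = -1740721.87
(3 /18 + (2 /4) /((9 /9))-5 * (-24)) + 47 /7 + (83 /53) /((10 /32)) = 736763 /5565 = 132.39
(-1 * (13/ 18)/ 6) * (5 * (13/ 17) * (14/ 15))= -1183/ 2754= -0.43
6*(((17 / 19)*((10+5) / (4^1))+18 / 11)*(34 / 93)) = 70941 / 6479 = 10.95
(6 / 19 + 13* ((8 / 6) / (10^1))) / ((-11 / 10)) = -1168 / 627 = -1.86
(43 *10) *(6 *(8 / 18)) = 1146.67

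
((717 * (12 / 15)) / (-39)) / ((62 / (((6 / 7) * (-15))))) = 8604 / 2821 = 3.05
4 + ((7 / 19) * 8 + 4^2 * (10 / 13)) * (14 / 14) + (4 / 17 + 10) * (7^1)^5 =722412098 / 4199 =172043.84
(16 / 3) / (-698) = -8 / 1047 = -0.01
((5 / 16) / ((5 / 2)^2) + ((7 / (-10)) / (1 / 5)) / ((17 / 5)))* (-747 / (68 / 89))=22138839 / 23120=957.56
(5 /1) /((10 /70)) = 35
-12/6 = -2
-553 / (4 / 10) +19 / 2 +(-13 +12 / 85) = -117798 / 85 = -1385.86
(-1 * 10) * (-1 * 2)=20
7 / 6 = 1.17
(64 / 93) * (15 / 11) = 320 / 341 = 0.94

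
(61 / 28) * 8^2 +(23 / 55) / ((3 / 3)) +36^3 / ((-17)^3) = 246558273 / 1891505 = 130.35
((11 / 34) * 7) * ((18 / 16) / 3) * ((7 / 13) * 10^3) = 202125 / 442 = 457.30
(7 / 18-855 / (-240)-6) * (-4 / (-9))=-295 / 324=-0.91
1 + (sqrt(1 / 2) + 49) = 50.71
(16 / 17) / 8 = 2 / 17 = 0.12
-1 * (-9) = 9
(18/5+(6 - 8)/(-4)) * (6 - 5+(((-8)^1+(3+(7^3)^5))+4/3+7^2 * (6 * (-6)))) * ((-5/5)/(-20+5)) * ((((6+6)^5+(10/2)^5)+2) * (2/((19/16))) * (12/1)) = 495600756394940277056/75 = 6608010085265870360.75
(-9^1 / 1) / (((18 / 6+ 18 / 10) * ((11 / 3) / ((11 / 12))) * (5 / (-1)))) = 3 / 32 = 0.09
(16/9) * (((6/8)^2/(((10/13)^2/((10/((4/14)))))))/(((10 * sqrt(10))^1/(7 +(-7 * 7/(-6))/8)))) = 91091 * sqrt(10)/19200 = 15.00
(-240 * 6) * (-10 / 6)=2400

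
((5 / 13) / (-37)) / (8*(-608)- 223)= 5 / 2446847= 0.00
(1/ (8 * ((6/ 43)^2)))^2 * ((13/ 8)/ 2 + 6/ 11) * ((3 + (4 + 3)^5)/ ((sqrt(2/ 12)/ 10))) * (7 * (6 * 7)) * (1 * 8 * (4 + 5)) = 1682579236924775 * sqrt(6)/ 8448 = 487862284832.76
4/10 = 2/5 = 0.40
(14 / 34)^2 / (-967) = -49 / 279463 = -0.00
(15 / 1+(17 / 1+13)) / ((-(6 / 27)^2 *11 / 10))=-18225 / 22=-828.41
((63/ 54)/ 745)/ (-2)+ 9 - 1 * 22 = -116227/ 8940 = -13.00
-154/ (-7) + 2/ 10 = 111/ 5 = 22.20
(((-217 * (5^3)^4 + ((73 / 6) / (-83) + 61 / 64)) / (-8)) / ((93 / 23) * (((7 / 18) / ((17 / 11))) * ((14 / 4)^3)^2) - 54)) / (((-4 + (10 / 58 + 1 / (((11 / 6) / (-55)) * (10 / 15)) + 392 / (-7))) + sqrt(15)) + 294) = 18886.03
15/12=5/4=1.25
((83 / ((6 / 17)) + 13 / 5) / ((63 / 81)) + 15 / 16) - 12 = 23571 / 80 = 294.64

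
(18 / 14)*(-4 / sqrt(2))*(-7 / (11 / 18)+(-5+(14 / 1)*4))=-7830*sqrt(2) / 77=-143.81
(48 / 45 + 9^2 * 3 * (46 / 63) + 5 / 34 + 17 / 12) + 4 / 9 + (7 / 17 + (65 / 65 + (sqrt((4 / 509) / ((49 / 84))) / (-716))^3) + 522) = 15077863 / 21420 - 3 * sqrt(10689) / 72809950809491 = 703.92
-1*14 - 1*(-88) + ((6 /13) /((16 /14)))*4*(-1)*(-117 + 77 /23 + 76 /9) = 218824 /897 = 243.95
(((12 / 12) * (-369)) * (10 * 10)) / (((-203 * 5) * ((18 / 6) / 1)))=2460 / 203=12.12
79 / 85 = 0.93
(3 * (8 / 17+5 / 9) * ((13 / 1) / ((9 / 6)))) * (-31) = -126542 / 153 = -827.07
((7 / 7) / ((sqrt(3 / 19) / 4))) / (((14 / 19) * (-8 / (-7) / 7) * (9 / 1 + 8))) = 133 * sqrt(57) / 204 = 4.92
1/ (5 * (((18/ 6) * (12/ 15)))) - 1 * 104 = -1247/ 12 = -103.92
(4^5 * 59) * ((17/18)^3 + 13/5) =758077312/3645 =207977.31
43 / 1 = 43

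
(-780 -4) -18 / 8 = -3145 / 4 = -786.25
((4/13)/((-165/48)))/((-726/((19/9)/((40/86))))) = 6536/11679525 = 0.00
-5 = -5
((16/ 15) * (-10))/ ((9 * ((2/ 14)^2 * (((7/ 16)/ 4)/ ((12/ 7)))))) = -8192/ 9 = -910.22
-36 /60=-3 /5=-0.60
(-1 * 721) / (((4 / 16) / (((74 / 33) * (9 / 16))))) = -80031 / 22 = -3637.77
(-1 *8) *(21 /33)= -56 /11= -5.09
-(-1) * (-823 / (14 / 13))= -764.21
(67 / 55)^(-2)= 3025 / 4489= 0.67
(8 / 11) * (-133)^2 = 141512 / 11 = 12864.73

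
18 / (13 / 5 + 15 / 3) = 45 / 19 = 2.37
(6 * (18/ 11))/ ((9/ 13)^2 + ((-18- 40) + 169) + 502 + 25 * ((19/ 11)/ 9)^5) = 15779518537068/ 985977925453597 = 0.02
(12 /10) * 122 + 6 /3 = 742 /5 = 148.40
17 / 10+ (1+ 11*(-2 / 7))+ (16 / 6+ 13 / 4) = 2299 / 420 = 5.47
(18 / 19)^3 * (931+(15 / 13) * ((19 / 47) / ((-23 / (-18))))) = 4017472344 / 5073133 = 791.91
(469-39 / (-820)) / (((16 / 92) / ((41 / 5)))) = 8846237 / 400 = 22115.59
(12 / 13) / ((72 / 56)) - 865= -33707 / 39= -864.28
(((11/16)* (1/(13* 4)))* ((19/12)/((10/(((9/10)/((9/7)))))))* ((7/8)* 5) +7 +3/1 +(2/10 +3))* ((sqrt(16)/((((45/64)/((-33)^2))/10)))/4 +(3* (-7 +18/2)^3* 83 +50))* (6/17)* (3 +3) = 110946225291/226304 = 490253.05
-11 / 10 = -1.10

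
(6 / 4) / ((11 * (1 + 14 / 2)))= 3 / 176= 0.02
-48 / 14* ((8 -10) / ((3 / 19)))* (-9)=-2736 / 7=-390.86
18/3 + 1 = 7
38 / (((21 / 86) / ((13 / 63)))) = 42484 / 1323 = 32.11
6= 6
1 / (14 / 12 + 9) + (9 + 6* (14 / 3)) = 2263 / 61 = 37.10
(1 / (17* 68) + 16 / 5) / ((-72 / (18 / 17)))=-0.05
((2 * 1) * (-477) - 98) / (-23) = 1052 / 23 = 45.74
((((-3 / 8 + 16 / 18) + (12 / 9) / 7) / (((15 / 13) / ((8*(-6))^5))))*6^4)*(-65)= 91721784360960 / 7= 13103112051565.71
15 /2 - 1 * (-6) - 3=21 /2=10.50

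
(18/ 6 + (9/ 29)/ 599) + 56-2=990156/ 17371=57.00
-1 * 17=-17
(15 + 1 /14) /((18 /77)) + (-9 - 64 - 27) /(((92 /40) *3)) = 41383 /828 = 49.98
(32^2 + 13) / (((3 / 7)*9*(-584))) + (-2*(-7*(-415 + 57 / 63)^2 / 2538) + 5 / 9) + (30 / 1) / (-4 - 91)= 838888446407 / 887091912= 945.66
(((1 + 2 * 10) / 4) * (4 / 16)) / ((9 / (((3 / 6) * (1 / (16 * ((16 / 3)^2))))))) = 21 / 131072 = 0.00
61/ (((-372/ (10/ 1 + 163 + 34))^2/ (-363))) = -105422823/ 15376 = -6856.32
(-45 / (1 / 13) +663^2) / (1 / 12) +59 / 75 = 395085659 / 75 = 5267808.79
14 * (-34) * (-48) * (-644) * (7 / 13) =-102998784 / 13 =-7922983.38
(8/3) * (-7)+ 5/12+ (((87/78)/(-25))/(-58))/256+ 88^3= 226787808001/332800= 681453.75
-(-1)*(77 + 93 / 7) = 632 / 7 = 90.29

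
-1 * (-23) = 23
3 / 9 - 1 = -2 / 3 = -0.67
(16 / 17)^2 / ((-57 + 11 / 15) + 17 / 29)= -111360 / 6999869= -0.02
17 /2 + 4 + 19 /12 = 169 /12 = 14.08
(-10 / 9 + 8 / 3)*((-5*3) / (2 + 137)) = -70 / 417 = -0.17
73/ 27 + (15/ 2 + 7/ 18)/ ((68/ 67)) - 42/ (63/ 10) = 6995/ 1836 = 3.81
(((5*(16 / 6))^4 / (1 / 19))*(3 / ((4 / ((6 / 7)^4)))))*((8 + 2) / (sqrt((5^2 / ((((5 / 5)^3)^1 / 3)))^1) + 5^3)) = 14592000000 / 746711 - 583680000*sqrt(3) / 746711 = 18187.81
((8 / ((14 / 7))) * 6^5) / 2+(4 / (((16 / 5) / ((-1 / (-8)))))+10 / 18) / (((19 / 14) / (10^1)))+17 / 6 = 15560.08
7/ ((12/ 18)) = 21/ 2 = 10.50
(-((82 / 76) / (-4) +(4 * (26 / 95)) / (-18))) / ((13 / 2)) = 119 / 2340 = 0.05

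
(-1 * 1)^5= -1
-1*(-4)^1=4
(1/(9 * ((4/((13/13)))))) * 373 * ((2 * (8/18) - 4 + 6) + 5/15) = 10817/324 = 33.39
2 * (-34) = -68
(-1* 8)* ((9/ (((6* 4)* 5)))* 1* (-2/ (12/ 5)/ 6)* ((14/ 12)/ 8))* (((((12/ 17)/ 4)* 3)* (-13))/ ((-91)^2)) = -1/ 99008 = -0.00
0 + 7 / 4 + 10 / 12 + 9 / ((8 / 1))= 89 / 24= 3.71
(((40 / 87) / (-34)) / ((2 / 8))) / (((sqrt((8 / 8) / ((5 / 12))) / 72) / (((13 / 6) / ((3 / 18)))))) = -4160 *sqrt(15) / 493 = -32.68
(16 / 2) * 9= 72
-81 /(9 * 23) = -0.39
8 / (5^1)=8 / 5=1.60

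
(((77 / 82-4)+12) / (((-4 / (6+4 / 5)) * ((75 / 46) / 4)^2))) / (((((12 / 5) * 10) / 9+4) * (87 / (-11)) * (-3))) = -290042236 / 501609375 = -0.58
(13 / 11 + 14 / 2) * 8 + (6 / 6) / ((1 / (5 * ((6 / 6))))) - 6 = 709 / 11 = 64.45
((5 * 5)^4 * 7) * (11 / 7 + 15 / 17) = 114062500 / 17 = 6709558.82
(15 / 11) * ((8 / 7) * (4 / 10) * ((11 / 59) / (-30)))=-8 / 2065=-0.00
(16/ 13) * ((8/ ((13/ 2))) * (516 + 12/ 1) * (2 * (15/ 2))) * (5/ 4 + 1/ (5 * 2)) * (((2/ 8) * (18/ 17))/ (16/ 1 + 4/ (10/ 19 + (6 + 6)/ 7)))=917630208/ 3806725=241.06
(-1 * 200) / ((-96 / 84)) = 175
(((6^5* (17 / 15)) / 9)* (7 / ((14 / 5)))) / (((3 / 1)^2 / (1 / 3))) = 272 / 3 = 90.67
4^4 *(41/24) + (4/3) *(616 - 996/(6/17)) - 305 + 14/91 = -36515/13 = -2808.85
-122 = -122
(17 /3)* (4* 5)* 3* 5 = 1700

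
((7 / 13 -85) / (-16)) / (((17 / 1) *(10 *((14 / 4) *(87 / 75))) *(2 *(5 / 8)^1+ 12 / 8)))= 2745 / 986986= 0.00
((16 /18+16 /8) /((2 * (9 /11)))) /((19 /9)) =143 /171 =0.84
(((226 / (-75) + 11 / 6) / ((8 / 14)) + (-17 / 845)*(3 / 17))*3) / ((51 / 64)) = -559336 / 71825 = -7.79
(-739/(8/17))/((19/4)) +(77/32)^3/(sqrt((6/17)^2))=-1087532993/3735552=-291.13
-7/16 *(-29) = 203/16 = 12.69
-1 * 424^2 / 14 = -89888 / 7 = -12841.14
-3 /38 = -0.08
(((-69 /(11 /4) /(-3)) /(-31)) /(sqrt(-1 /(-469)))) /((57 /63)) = -1932 * sqrt(469) /6479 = -6.46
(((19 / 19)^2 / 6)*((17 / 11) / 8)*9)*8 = 51 / 22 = 2.32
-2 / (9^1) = -2 / 9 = -0.22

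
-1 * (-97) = 97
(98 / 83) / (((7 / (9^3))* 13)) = 10206 / 1079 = 9.46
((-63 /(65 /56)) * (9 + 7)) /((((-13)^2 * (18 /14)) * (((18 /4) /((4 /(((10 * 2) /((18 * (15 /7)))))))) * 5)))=-75264 /54925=-1.37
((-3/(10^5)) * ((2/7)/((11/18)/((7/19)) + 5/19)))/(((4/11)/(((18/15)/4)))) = -0.00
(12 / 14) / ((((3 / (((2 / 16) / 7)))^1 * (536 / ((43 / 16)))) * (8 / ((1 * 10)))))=215 / 6723584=0.00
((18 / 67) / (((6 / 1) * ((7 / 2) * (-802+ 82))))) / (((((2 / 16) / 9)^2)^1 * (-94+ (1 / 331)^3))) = 2611057752 / 2664608611595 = 0.00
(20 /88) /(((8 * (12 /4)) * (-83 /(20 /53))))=-25 /580668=-0.00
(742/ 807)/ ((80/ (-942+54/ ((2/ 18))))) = -7049/ 1345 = -5.24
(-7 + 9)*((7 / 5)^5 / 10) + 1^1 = 2.08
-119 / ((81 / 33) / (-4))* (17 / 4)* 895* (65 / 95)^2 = 3365877515 / 9747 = 345324.46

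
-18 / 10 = -9 / 5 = -1.80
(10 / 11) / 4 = 5 / 22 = 0.23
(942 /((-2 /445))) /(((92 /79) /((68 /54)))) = -93828695 /414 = -226639.36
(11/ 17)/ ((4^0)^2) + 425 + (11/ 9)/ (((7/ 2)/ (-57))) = 144850/ 357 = 405.74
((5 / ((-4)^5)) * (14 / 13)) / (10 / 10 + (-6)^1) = 7 / 6656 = 0.00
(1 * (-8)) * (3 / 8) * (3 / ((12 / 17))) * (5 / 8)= -255 / 32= -7.97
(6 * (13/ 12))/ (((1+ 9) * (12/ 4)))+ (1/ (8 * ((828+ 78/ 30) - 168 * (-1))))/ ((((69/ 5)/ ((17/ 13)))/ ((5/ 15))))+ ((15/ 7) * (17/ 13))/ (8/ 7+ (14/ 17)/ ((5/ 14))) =3503215433/ 3403827960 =1.03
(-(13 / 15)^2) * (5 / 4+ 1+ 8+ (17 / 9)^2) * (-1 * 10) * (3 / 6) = 756613 / 14580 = 51.89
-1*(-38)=38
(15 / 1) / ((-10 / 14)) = -21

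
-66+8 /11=-718 /11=-65.27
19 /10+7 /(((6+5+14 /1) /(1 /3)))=299 /150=1.99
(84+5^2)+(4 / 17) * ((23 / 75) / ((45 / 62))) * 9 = 700579 / 6375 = 109.89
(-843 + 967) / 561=124 / 561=0.22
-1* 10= -10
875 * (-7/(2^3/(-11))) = 67375/8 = 8421.88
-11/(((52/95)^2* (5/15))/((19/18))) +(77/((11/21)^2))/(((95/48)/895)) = 429923107871/3390816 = 126790.46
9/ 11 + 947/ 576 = 2.46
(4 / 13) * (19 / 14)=0.42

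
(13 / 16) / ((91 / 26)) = 13 / 56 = 0.23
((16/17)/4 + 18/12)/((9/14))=2.70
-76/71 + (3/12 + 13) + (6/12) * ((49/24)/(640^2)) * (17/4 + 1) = 22668926753/1861222400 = 12.18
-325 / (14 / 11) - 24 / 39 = -46587 / 182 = -255.97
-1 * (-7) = 7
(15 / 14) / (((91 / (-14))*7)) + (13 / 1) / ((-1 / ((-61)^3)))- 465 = 1879333441 / 637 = 2950287.98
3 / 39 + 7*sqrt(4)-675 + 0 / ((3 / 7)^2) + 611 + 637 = 7632 / 13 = 587.08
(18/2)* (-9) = -81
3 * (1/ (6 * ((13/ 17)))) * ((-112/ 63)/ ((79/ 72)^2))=-78336/ 81133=-0.97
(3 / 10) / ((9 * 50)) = 1 / 1500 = 0.00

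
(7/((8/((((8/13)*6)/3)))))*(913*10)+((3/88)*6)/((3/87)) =5627473/572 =9838.24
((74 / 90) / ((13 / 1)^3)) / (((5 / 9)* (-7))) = -0.00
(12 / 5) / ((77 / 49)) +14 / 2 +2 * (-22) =-1951 / 55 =-35.47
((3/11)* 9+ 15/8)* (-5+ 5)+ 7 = 7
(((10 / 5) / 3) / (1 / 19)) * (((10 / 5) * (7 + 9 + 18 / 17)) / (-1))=-432.16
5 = 5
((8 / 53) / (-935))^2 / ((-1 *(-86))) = 32 / 105595015075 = 0.00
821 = 821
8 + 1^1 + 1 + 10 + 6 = 26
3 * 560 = 1680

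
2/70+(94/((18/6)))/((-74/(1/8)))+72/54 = 13561/10360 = 1.31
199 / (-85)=-199 / 85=-2.34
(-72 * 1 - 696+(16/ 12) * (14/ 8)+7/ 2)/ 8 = -4573/ 48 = -95.27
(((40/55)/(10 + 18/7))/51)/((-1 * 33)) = -7/203643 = -0.00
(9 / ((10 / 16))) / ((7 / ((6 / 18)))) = 24 / 35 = 0.69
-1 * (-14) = 14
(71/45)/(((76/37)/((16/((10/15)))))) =18.44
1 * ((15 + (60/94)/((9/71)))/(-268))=-2825/37788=-0.07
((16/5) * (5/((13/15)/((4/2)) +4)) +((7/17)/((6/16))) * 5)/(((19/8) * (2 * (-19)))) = -246880/2448663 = -0.10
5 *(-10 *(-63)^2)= -198450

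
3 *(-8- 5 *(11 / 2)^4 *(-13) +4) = 2854803 / 16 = 178425.19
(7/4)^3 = 343/64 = 5.36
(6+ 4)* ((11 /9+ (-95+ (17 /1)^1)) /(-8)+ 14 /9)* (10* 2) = 20075 /9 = 2230.56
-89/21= -4.24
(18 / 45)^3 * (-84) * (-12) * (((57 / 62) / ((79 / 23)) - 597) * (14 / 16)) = -2062324152 / 61225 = -33684.35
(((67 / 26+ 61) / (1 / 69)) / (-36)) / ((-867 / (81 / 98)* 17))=342171 / 50073296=0.01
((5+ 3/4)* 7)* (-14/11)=-1127/22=-51.23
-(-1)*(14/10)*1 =7/5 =1.40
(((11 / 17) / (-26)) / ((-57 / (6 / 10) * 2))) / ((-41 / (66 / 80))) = -363 / 137727200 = -0.00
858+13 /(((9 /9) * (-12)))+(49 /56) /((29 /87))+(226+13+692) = 1790.54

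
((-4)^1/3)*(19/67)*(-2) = 152/201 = 0.76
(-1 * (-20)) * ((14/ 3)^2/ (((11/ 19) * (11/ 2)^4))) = 1191680/ 1449459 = 0.82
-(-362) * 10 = 3620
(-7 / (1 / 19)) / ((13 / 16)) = -2128 / 13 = -163.69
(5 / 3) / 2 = 0.83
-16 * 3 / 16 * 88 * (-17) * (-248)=-1113024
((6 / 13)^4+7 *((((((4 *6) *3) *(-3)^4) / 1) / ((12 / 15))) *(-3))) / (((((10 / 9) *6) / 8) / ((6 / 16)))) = -19675809873 / 285610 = -68890.48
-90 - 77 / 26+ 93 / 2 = -604 / 13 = -46.46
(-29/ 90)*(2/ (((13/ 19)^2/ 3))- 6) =-1856/ 845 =-2.20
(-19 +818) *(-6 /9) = -1598 /3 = -532.67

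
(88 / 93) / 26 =44 / 1209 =0.04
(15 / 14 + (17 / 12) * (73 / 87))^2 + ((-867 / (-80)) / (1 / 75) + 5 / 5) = 21867992399 / 26703432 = 818.92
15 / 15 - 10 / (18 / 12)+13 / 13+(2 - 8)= -32 / 3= -10.67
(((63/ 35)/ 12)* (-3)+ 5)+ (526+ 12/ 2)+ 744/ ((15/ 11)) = 21643/ 20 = 1082.15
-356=-356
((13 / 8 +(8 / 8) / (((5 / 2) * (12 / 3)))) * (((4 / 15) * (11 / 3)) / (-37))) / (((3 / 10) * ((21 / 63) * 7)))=-253 / 3885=-0.07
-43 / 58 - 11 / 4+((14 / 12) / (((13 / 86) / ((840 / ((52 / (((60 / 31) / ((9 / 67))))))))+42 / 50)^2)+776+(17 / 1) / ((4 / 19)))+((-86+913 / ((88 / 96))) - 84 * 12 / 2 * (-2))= 22187960937457256999 / 8001689521024974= 2772.91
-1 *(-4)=4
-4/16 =-1/4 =-0.25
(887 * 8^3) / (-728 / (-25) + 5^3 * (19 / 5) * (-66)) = -5676800 / 391511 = -14.50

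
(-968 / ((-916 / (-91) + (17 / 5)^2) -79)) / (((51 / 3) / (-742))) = -74274200 / 100861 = -736.40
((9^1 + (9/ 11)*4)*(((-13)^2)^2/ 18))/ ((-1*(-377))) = 32955/ 638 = 51.65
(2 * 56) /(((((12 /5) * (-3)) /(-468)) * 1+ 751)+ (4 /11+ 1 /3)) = 0.15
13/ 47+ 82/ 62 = 1.60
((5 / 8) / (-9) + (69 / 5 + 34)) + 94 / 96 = 35071 / 720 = 48.71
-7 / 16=-0.44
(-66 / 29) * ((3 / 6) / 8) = -33 / 232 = -0.14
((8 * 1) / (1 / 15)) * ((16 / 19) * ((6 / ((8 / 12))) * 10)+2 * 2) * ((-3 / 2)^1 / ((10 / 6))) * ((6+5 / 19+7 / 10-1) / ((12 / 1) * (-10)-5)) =92751912 / 225625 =411.09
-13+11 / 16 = -197 / 16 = -12.31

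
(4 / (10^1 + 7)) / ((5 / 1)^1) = 0.05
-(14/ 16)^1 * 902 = -3157/ 4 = -789.25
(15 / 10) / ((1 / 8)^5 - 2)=-16384 / 21845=-0.75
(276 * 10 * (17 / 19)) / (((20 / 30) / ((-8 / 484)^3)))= -563040 / 33659659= -0.02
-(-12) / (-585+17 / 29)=-87 / 4237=-0.02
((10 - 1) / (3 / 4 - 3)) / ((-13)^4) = -4 / 28561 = -0.00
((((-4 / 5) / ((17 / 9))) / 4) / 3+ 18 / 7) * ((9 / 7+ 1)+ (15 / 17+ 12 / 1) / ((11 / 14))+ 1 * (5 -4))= 38876367 / 778855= 49.91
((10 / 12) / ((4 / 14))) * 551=19285 / 12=1607.08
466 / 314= 233 / 157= 1.48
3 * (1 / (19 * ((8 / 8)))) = 3 / 19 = 0.16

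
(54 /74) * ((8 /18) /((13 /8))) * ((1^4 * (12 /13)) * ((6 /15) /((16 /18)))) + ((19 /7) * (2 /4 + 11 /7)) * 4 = 34581038 /1531985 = 22.57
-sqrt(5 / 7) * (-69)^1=69 * sqrt(35) / 7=58.32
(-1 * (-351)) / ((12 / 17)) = 1989 / 4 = 497.25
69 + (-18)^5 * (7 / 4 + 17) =-35429331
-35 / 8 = -4.38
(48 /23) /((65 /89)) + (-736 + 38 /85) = -18621454 /25415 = -732.70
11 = 11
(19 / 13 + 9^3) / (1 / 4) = 37984 / 13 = 2921.85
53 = 53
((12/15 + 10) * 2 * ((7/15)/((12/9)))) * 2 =378/25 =15.12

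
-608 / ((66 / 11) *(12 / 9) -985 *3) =608 / 2947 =0.21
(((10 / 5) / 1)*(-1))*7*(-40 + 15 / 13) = 7070 / 13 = 543.85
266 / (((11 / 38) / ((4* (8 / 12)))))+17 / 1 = 81425 / 33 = 2467.42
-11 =-11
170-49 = 121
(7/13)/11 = 7/143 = 0.05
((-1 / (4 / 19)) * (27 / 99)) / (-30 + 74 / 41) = 2337 / 50864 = 0.05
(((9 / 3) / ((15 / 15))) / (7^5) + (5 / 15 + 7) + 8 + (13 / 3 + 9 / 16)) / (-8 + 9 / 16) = -16319741 / 6000099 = -2.72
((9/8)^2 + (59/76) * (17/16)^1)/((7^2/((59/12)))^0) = 1271/608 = 2.09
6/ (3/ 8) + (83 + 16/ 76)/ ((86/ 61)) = 75.02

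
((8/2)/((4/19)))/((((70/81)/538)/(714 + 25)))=305939349/35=8741124.26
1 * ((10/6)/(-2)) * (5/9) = -25/54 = -0.46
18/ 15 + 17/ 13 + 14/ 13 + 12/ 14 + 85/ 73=186208/ 33215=5.61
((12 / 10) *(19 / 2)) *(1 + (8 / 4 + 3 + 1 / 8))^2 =136857 / 320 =427.68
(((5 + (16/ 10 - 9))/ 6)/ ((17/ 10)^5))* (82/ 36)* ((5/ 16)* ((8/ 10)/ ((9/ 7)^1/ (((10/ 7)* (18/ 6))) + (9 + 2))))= -2050000/ 1443994569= -0.00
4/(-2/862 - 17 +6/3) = -862/3233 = -0.27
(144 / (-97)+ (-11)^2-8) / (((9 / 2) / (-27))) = -64902 / 97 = -669.09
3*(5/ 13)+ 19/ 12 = 427/ 156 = 2.74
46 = 46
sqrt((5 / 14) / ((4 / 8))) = sqrt(35) / 7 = 0.85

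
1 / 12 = 0.08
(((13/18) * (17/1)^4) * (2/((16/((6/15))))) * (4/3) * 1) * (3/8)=1085773/720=1508.02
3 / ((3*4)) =1 / 4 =0.25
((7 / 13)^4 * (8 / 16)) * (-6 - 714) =-864360 / 28561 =-30.26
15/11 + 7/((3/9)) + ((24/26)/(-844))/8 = 5398191/241384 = 22.36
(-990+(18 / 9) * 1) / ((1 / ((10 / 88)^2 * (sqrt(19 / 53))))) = -6175 * sqrt(1007) / 25652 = -7.64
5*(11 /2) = 55 /2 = 27.50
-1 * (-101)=101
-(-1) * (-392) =-392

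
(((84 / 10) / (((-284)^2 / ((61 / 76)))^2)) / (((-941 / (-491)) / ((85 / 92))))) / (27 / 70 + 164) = 22828502445 / 9357937004369112436736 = 0.00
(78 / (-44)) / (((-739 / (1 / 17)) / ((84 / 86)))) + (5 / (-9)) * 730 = -21689383979 / 53480691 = -405.56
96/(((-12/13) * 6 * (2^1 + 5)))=-52/21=-2.48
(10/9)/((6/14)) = 70/27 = 2.59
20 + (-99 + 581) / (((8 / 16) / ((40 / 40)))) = 984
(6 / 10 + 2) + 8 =53 / 5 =10.60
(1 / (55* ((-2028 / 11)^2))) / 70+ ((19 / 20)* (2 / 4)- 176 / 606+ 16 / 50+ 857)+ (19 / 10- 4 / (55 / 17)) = 1372430704696169 / 1599256058400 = 858.17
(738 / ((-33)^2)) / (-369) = -2 / 1089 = -0.00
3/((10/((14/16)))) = 21/80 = 0.26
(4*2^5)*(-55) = -7040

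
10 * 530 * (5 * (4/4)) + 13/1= 26513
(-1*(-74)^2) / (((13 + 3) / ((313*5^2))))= -10712425 / 4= -2678106.25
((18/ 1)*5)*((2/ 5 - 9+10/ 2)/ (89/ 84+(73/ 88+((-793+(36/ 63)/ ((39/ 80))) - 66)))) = 7783776/ 20563073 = 0.38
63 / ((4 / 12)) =189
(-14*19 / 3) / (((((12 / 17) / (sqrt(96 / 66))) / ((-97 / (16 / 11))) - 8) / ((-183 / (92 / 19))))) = -658674777431 / 1572473200 +108937887*sqrt(11) / 786236600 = -418.42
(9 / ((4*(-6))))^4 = 81 / 4096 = 0.02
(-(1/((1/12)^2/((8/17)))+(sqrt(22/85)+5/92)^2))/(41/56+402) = -0.17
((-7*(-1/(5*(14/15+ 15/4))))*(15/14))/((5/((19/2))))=171/281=0.61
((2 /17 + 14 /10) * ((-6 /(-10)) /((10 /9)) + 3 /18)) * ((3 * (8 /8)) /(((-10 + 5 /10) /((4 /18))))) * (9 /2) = -13674 /40375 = -0.34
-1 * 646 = -646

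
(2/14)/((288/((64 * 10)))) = 20/63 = 0.32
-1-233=-234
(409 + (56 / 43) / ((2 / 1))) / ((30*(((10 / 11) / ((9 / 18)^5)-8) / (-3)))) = -38753 / 19952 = -1.94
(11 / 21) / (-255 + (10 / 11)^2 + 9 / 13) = -17303 / 8373246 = -0.00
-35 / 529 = -0.07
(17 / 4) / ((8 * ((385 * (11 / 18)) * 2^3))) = 153 / 542080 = 0.00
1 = 1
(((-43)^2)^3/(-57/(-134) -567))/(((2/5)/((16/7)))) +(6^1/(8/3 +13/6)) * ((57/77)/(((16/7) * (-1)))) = -43234077855440951/678126372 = -63755193.19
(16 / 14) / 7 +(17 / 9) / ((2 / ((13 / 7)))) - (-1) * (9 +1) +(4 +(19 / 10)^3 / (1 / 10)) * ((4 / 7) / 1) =1177409 / 22050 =53.40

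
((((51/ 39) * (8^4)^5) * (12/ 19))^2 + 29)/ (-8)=-55317152272585058966764834620626821644077/ 488072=-113338098216216170906679400000000000.00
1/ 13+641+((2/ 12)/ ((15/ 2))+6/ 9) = 375433/ 585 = 641.77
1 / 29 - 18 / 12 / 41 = -5 / 2378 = -0.00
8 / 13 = 0.62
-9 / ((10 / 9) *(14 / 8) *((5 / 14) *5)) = -324 / 125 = -2.59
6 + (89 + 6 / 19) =95.32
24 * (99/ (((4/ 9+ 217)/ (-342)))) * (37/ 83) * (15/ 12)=-17802180/ 8549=-2082.37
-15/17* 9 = -135/17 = -7.94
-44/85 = -0.52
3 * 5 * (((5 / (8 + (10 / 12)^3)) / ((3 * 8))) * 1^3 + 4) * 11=1230405 / 1853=664.01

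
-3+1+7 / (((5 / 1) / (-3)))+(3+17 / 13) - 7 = -578 / 65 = -8.89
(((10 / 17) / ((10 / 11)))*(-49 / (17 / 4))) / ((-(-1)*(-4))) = 539 / 289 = 1.87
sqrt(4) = 2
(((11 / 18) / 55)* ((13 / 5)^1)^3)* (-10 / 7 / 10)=-0.03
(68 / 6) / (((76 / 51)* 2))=289 / 76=3.80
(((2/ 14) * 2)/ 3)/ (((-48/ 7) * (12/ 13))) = -13/ 864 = -0.02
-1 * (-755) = 755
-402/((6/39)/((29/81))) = -25259/27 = -935.52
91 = 91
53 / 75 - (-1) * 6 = 503 / 75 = 6.71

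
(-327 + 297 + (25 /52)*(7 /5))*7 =-205.29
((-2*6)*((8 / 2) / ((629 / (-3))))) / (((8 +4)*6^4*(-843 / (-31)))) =31 / 57266676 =0.00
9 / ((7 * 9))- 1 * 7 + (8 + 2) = 22 / 7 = 3.14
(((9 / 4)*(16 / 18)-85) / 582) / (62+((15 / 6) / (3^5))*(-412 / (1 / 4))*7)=6723 / 2672156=0.00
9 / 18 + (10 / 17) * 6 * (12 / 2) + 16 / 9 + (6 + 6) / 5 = 39557 / 1530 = 25.85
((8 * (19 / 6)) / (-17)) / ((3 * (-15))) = 76 / 2295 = 0.03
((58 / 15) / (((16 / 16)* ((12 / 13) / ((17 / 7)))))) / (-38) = -6409 / 23940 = -0.27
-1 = -1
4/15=0.27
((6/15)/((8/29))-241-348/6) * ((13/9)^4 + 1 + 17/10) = -2753866907/1312200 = -2098.66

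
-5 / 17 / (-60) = 1 / 204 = 0.00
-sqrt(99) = -3*sqrt(11) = -9.95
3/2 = 1.50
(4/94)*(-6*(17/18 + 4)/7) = -178/987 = -0.18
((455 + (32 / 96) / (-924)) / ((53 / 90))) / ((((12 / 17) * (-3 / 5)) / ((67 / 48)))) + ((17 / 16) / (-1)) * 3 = -35959306321 / 14103936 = -2549.59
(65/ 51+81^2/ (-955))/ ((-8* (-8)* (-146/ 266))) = 4530911/ 28443720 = 0.16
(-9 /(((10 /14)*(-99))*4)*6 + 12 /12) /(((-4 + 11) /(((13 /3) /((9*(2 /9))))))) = 1703 /4620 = 0.37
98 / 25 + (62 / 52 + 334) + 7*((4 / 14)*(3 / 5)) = 221203 / 650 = 340.31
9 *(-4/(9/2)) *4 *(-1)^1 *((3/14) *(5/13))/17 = 240/1547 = 0.16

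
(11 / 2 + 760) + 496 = 1261.50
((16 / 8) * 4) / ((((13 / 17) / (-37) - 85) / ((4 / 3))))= -10064 / 80217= -0.13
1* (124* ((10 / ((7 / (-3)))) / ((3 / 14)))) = -2480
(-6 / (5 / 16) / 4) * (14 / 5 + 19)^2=-285144 / 125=-2281.15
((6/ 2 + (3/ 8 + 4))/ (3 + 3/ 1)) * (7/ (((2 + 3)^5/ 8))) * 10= 413/ 1875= 0.22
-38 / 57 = -2 / 3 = -0.67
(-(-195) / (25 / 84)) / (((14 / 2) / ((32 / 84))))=1248 / 35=35.66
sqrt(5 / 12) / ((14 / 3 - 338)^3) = -9 * sqrt(15) / 2000000000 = -0.00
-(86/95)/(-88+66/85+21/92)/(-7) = -3128/2104193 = -0.00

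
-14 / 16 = -7 / 8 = -0.88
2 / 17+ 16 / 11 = 1.57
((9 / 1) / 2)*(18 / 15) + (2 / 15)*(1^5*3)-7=-6 / 5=-1.20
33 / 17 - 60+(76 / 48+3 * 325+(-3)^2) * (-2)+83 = -198515 / 102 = -1946.23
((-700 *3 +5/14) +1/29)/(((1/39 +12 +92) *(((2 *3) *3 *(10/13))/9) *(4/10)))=-432187587/13177136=-32.80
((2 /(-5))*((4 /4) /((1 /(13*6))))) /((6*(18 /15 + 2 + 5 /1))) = -26 /41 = -0.63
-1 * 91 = -91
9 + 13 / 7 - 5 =5.86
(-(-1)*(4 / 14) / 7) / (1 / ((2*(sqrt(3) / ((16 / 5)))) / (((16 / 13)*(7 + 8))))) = 13*sqrt(3) / 9408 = 0.00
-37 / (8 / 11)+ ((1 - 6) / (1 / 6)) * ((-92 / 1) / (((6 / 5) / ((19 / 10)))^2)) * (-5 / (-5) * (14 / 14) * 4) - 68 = 661387 / 24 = 27557.79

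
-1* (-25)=25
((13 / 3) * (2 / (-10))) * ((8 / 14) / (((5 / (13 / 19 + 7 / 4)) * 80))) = -481 / 159600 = -0.00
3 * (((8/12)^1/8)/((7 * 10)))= 1/280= 0.00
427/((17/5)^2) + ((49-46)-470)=-124288/289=-430.06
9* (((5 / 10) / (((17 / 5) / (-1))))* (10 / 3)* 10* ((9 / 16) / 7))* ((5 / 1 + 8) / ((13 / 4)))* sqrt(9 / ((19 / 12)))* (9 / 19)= -91125* sqrt(57) / 42959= -16.01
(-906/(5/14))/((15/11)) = -46508/25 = -1860.32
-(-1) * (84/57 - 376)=-7116/19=-374.53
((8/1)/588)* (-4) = -8/147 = -0.05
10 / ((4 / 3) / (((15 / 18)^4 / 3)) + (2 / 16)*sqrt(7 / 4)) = 8294400000 / 6876972761 - 62500000*sqrt(7) / 6876972761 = 1.18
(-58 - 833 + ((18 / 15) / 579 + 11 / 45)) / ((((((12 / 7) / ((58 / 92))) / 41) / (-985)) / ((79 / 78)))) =501037888424353 / 37394136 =13398835.81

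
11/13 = 0.85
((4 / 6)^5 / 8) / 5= 4 / 1215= 0.00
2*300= 600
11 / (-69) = -11 / 69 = -0.16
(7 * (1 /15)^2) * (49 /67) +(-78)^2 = 91716643 /15075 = 6084.02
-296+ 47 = -249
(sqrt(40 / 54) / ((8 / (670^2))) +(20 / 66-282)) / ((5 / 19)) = 182446.56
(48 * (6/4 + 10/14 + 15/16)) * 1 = 1059/7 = 151.29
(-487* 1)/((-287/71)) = 120.48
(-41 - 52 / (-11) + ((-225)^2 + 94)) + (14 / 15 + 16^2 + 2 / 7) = 58835638 / 1155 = 50939.95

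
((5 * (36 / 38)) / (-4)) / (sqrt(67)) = -45 * sqrt(67) / 2546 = -0.14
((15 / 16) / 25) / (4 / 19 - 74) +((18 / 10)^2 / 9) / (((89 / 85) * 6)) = 0.06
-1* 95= -95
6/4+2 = 7/2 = 3.50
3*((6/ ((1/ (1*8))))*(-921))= -132624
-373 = -373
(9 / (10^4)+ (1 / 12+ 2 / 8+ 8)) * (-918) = -38254131 / 5000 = -7650.83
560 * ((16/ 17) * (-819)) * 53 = -388926720/ 17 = -22878042.35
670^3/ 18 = 150381500/ 9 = 16709055.56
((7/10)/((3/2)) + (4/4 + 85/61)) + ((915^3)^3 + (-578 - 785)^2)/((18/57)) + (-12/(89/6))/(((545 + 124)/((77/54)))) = 77558502592698187543870174216887947/54480015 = 1423613825963487483325219000.00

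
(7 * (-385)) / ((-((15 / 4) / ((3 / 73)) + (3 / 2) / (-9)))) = 32340 / 1093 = 29.59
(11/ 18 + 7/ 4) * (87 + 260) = 29495/ 36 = 819.31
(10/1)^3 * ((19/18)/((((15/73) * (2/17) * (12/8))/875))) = 2063162500/81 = 25471141.98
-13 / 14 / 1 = -13 / 14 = -0.93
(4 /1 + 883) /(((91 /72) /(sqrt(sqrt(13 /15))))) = 21288*13^(1 /4)*15^(3 /4) /455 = 677.14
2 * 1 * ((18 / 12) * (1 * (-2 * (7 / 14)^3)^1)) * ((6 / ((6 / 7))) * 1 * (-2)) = 21 / 2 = 10.50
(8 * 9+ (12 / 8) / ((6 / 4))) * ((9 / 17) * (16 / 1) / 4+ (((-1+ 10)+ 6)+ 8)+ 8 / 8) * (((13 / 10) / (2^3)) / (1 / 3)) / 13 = 24309 / 340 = 71.50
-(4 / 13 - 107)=1387 / 13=106.69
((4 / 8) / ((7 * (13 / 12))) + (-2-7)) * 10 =-8130 / 91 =-89.34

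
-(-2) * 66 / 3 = 44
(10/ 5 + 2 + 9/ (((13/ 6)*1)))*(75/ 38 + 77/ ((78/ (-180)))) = -1432.78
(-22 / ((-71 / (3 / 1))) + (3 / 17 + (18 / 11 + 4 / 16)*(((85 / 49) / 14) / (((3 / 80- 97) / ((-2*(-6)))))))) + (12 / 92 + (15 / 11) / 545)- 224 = -19730485893077929 / 88560936560789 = -222.79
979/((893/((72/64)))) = 8811/7144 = 1.23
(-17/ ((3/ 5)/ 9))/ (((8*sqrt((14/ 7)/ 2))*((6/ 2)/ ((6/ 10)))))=-51/ 8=-6.38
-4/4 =-1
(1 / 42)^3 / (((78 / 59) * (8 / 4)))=59 / 11557728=0.00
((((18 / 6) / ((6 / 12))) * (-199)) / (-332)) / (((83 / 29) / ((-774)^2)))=752780.00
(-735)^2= 540225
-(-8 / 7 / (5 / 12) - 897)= 899.74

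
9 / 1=9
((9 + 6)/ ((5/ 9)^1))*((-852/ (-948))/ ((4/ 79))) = 1917/ 4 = 479.25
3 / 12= 1 / 4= 0.25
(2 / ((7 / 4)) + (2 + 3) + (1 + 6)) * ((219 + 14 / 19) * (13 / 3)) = 4993300 / 399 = 12514.54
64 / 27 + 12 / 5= 644 / 135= 4.77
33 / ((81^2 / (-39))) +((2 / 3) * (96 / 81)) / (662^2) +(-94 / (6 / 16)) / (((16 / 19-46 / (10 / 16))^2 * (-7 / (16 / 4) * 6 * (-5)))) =-2030723808331 / 10305142880256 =-0.20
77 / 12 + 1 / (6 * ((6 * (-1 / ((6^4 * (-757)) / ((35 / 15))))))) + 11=982535 / 84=11696.85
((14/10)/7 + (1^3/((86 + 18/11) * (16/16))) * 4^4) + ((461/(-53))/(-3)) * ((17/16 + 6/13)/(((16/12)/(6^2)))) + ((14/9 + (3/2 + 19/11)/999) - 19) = 15325581798601/145976996880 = 104.99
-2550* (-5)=12750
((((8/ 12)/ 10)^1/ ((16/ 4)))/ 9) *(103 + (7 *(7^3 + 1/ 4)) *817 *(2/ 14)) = 374051/ 720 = 519.52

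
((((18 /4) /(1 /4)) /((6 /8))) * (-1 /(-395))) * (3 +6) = 216 /395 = 0.55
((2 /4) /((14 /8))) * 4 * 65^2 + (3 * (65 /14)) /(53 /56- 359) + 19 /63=6099846029 /1263213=4828.83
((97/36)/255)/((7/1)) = 97/64260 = 0.00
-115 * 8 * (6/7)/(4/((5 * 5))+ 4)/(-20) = 1725/182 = 9.48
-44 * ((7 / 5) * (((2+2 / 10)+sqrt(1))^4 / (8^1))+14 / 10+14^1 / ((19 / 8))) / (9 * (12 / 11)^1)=-184241981 / 1603125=-114.93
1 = 1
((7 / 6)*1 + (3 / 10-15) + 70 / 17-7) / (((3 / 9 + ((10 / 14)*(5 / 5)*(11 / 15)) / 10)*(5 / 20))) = -234416 / 1377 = -170.24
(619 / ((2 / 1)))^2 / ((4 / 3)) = 1149483 / 16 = 71842.69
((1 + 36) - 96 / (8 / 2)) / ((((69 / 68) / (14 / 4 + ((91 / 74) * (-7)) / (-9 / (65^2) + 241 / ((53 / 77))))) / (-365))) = -542168217111885 / 33360411824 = -16251.84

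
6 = 6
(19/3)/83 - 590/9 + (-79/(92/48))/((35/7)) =-6333151/85905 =-73.72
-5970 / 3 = -1990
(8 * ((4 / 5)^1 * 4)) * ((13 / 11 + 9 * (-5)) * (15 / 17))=-185088 / 187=-989.78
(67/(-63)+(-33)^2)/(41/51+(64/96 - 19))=-3910/63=-62.06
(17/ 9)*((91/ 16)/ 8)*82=110.12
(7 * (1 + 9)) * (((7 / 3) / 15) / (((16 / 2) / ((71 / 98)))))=71 / 72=0.99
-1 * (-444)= 444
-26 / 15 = -1.73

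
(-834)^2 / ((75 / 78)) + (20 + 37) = 18085881 / 25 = 723435.24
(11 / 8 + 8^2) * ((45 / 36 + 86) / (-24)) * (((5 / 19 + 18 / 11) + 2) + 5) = -28291685 / 13376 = -2115.11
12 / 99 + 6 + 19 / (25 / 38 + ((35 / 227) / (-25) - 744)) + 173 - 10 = 16263929771 / 96181833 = 169.10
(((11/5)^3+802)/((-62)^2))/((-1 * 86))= -101581/41323000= -0.00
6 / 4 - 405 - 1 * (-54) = -699 / 2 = -349.50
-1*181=-181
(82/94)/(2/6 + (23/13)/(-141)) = 533/196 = 2.72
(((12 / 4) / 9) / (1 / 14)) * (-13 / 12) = -91 / 18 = -5.06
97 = 97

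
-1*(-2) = 2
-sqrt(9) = -3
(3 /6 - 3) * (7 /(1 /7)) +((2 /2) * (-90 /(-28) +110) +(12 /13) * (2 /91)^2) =-999587 /107653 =-9.29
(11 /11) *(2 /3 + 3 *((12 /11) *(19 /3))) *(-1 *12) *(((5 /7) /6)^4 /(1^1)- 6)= 6590351503 /4278582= 1540.31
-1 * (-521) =521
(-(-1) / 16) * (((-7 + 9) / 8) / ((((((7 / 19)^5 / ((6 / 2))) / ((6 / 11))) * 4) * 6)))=7428297 / 47328512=0.16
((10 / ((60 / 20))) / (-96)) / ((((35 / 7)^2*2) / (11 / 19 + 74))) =-1417 / 27360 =-0.05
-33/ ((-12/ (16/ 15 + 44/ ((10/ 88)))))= 16016/ 15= 1067.73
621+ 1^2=622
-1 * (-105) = 105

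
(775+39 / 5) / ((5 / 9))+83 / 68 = 2397443 / 1700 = 1410.26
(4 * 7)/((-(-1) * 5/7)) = 196/5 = 39.20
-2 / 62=-1 / 31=-0.03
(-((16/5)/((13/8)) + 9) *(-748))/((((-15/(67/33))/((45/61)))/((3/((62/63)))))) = -9902466/3965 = -2497.47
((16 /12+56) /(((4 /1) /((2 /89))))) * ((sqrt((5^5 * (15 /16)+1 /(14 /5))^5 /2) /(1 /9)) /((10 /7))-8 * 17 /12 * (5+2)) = -20468 /801+2778460494405 * sqrt(4594310) /8931328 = 666804187.33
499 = 499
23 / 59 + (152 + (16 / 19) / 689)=117702125 / 772369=152.39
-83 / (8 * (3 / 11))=-913 / 24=-38.04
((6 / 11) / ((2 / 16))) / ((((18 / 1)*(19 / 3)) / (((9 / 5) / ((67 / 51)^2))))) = 187272 / 4691005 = 0.04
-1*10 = -10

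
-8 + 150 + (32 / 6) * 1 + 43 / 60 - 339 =-3819 / 20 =-190.95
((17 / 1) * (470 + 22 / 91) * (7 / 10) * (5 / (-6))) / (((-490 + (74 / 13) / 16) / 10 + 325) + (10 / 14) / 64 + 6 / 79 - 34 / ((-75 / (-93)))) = -53638345600 / 2691132411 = -19.93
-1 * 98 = -98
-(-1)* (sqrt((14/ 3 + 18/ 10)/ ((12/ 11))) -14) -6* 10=-74 + sqrt(5335)/ 30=-71.57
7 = 7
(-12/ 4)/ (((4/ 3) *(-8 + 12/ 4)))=9/ 20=0.45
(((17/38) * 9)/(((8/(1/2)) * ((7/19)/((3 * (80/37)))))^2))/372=218025/16636088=0.01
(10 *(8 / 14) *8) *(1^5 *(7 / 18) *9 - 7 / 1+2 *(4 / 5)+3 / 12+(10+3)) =3632 / 7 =518.86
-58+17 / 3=-52.33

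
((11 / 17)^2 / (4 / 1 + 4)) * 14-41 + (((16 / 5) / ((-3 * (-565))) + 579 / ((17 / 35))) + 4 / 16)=2821671124 / 2449275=1152.04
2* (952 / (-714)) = -8 / 3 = -2.67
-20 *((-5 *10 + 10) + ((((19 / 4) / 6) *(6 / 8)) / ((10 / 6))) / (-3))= 6419 / 8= 802.38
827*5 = 4135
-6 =-6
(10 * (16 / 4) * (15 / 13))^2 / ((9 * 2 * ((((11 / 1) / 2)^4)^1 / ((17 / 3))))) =5440000 / 7422987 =0.73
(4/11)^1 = 4/11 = 0.36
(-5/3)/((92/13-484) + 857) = -65/14823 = -0.00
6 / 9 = 2 / 3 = 0.67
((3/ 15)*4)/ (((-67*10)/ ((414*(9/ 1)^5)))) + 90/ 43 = -2102229846/ 72025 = -29187.50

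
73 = 73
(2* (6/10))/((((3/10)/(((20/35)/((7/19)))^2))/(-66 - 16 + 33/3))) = -1640384/2401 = -683.21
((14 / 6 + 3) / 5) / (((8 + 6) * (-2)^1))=-4 / 105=-0.04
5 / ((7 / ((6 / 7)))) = 30 / 49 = 0.61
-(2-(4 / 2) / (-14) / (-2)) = -27 / 14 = -1.93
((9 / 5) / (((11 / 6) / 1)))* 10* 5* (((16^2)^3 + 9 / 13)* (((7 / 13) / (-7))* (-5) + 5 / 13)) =1177760611800 / 1859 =633545245.72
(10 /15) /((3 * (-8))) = -1 /36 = -0.03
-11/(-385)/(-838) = -1/29330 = -0.00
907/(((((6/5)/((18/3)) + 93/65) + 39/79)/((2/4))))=4657445/21818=213.47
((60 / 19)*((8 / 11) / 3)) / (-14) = -80 / 1463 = -0.05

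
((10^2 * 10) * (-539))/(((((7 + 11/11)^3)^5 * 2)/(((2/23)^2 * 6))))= -202125/581641651093504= -0.00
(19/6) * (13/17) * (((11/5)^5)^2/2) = 6406543876447/1992187500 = 3215.83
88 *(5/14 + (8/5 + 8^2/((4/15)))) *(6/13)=4471368/455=9827.18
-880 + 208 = -672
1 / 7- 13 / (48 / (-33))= 1017 / 112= 9.08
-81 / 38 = -2.13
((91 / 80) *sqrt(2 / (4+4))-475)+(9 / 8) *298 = -139.18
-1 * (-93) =93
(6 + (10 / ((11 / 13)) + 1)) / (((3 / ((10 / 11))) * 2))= 2.85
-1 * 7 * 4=-28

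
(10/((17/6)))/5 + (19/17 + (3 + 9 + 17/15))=3814/255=14.96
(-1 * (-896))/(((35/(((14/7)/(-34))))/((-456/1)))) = 58368/85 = 686.68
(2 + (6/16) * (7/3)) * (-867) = -2492.62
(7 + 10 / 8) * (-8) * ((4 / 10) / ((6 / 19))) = -418 / 5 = -83.60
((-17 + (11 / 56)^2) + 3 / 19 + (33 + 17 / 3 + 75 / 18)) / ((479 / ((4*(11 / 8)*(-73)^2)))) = 272747231339 / 171244416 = 1592.74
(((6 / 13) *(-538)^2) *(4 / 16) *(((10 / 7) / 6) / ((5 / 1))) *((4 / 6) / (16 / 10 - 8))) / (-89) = 361805 / 194376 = 1.86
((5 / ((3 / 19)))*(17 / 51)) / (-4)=-95 / 36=-2.64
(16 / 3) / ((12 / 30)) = 40 / 3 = 13.33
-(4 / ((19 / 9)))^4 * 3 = -5038848 / 130321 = -38.66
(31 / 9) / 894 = 31 / 8046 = 0.00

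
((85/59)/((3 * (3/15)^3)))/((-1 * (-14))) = 10625/2478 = 4.29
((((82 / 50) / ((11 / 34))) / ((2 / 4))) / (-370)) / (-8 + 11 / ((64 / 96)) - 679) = 0.00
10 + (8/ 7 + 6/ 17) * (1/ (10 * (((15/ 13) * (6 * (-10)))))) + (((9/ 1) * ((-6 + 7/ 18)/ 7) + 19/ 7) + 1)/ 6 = 1260367/ 133875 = 9.41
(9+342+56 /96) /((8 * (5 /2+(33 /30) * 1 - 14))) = -21095 /4992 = -4.23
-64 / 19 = -3.37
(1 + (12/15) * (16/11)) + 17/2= 1173/110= 10.66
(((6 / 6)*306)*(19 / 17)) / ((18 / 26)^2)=6422 / 9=713.56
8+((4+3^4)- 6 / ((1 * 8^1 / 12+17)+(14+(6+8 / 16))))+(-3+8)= 22406 / 229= 97.84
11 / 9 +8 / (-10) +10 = 10.42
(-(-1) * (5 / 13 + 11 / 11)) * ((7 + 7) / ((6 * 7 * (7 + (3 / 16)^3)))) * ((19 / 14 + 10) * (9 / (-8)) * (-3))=6594048 / 2611609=2.52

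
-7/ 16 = -0.44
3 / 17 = 0.18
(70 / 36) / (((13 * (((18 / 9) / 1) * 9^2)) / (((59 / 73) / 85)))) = 413 / 47043828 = 0.00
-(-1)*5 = 5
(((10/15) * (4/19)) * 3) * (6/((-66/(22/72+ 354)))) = -25510/1881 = -13.56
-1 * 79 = -79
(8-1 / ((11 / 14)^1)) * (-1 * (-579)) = 42846 / 11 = 3895.09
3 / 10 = 0.30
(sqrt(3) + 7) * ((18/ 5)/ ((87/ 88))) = 528 * sqrt(3)/ 145 + 3696/ 145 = 31.80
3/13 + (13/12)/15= 709/2340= 0.30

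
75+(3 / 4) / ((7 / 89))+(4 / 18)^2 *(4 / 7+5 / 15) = 575485 / 6804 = 84.58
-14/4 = -7/2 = -3.50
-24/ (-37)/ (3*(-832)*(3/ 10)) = -5/ 5772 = -0.00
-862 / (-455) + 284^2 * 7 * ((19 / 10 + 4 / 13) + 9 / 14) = 732276686 / 455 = 1609399.31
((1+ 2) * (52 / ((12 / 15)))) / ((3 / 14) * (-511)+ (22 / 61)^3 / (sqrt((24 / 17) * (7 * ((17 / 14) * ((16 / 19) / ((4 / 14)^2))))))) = -1.78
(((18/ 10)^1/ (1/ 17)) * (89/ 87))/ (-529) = -4539/ 76705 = -0.06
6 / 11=0.55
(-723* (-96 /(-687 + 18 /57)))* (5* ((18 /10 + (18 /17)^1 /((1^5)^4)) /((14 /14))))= -106818912 /73933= -1444.81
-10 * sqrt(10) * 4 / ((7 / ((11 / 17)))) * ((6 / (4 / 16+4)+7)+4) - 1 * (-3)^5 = 243 - 92840 * sqrt(10) / 2023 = 97.88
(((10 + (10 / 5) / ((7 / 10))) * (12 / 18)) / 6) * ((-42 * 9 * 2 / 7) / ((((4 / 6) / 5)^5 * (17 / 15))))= -1537734375 / 476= -3230534.40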